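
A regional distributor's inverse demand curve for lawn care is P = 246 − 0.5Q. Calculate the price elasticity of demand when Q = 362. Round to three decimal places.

At Q = 362, P = 246 − 0.5(362) = 65.00.
dP/dQ = −0.5, so dQ/dP = 1/(−0.5) = -2.000.
ε = (dQ/dP)(P/Q) = (-2.000)(65.00/362).

-0.359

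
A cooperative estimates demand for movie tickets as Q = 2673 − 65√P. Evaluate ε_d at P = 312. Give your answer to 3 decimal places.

-0.376

At P = 312, Q = 1524.871.
dQ/dP = −65/(2√P) = -1.840.
ε = (dQ/dP)(P/Q) = (-1.840)(312/1524.871).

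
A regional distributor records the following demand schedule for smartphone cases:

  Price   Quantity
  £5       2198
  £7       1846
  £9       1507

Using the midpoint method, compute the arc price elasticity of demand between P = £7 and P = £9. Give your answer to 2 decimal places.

-0.81

At P = 7, Q = 1846; at P = 9, Q = 1507.
ΔQ = -339, ΔP = 2. Midpoints: P̄ = 8.00, Q̄ = 1676.5.
ε = (ΔQ/ΔP)(P̄/Q̄) = (-339/2)(8.00/1676.5).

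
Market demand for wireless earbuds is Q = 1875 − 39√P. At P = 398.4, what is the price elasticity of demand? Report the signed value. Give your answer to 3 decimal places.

-0.355

At P = 398.4, Q = 1096.562.
dQ/dP = −39/(2√P) = -0.977.
ε = (dQ/dP)(P/Q) = (-0.977)(398.4/1096.562).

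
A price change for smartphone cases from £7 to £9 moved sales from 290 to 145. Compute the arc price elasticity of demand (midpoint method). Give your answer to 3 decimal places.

-2.667

ΔQ = 145 − 290 = -145; ΔP = 9 − 7 = 2.
Midpoints: P̄ = 8.00, Q̄ = 217.5.
ε = (ΔQ/ΔP)(P̄/Q̄) = (-145/2)(8.00/217.5).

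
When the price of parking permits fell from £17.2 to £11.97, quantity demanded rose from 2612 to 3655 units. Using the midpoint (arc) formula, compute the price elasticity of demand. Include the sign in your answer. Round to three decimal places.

ΔQ = 3655 − 2612 = 1043; ΔP = 11.97 − 17.2 = -5.23.
Midpoints: P̄ = 14.59, Q̄ = 3133.5.
ε = (ΔQ/ΔP)(P̄/Q̄) = (1043/-5.23)(14.59/3133.5).

-0.928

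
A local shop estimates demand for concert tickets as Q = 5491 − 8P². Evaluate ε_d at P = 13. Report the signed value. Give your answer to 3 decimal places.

At P = 13, Q = 4139.
dQ/dP = −16P = -208.
ε = (dQ/dP)(P/Q) = (-208)(13/4139).
|ε| < 1, so demand is inelastic at this price.

-0.653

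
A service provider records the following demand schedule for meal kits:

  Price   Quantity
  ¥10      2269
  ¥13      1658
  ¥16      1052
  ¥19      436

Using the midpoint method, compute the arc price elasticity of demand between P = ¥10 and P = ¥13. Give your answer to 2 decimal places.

At P = 10, Q = 2269; at P = 13, Q = 1658.
ΔQ = -611, ΔP = 3. Midpoints: P̄ = 11.50, Q̄ = 1963.5.
ε = (ΔQ/ΔP)(P̄/Q̄) = (-611/3)(11.50/1963.5).

-1.19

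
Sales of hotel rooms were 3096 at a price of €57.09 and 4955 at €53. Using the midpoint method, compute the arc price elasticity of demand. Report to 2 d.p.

-6.22

ΔQ = 4955 − 3096 = 1859; ΔP = 53 − 57.09 = -4.09.
Midpoints: P̄ = 55.05, Q̄ = 4025.5.
ε = (ΔQ/ΔP)(P̄/Q̄) = (1859/-4.09)(55.05/4025.5).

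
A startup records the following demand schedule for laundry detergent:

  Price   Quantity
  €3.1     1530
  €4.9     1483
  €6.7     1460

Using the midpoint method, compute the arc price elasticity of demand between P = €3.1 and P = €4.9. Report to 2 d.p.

-0.07

At P = 3.1, Q = 1530; at P = 4.9, Q = 1483.
ΔQ = -47, ΔP = 1.8. Midpoints: P̄ = 4.00, Q̄ = 1506.5.
ε = (ΔQ/ΔP)(P̄/Q̄) = (-47/1.8)(4.00/1506.5).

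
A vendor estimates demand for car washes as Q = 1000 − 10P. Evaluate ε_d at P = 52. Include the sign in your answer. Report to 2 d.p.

At P = 52, Q = 480.
dQ/dP = −10.
ε = (dQ/dP)(P/Q) = (-10)(52/480).

-1.08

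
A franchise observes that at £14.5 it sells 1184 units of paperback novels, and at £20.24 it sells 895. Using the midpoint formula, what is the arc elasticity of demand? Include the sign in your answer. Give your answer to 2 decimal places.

-0.84

ΔQ = 895 − 1184 = -289; ΔP = 20.24 − 14.5 = 5.74.
Midpoints: P̄ = 17.37, Q̄ = 1039.5.
ε = (ΔQ/ΔP)(P̄/Q̄) = (-289/5.74)(17.37/1039.5).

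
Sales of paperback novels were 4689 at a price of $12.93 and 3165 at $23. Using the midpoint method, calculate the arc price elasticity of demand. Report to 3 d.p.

ΔQ = 3165 − 4689 = -1524; ΔP = 23 − 12.93 = 10.07.
Midpoints: P̄ = 17.96, Q̄ = 3927.0.
ε = (ΔQ/ΔP)(P̄/Q̄) = (-1524/10.07)(17.96/3927.0).

-0.692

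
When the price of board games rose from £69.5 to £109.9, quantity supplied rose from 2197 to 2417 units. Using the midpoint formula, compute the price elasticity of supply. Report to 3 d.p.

0.212

ΔQ = 2417 − 2197 = 220; ΔP = 109.9 − 69.5 = 40.4.
Midpoints: P̄ = 89.70, Q̄ = 2307.0.
ε_s = (ΔQ/ΔP)(P̄/Q̄) = (220/40.4)(89.70/2307.0).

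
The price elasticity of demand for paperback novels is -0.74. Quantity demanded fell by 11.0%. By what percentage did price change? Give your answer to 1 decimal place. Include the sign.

%ΔP ≈ %ΔQ / ε = (-11.0%)/(-0.74) = 14.86%.

14.9%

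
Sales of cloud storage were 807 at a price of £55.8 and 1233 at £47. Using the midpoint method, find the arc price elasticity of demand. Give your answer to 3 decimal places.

-2.439

ΔQ = 1233 − 807 = 426; ΔP = 47 − 55.8 = -8.8.
Midpoints: P̄ = 51.40, Q̄ = 1020.0.
ε = (ΔQ/ΔP)(P̄/Q̄) = (426/-8.8)(51.40/1020.0).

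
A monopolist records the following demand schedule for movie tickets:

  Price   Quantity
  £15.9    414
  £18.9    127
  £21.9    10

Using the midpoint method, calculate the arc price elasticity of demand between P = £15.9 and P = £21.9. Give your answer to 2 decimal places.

At P = 15.9, Q = 414; at P = 21.9, Q = 10.
ΔQ = -404, ΔP = 6.0. Midpoints: P̄ = 18.90, Q̄ = 212.0.
ε = (ΔQ/ΔP)(P̄/Q̄) = (-404/6.0)(18.90/212.0).

-6.00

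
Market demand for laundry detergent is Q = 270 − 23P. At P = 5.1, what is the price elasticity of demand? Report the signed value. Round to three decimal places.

-0.768

At P = 5.1, Q = 152.700.
dQ/dP = −23.
ε = (dQ/dP)(P/Q) = (-23)(5.1/152.700).
|ε| < 1, so demand is inelastic at this price.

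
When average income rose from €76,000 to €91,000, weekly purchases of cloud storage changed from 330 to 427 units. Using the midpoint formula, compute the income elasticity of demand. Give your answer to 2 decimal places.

ΔQ = 97, ΔI = 15000. Midpoints: Ī = 83,500, Q̄ = 378.5.
ε_I = (ΔQ/ΔI)(Ī/Q̄) = (97/15000)(83500/378.5).

1.43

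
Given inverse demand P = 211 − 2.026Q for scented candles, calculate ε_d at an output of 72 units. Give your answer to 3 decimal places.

At Q = 72, P = 211 − 2.026(72) = 65.13.
dP/dQ = −2.026, so dQ/dP = 1/(−2.026) = -0.494.
ε = (dQ/dP)(P/Q) = (-0.494)(65.13/72).

-0.446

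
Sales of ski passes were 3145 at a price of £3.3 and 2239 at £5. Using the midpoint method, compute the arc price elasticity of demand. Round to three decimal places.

-0.822

ΔQ = 2239 − 3145 = -906; ΔP = 5 − 3.3 = 1.7.
Midpoints: P̄ = 4.15, Q̄ = 2692.0.
ε = (ΔQ/ΔP)(P̄/Q̄) = (-906/1.7)(4.15/2692.0).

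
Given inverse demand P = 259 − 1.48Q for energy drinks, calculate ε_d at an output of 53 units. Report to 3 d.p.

-2.302

At Q = 53, P = 259 − 1.48(53) = 180.56.
dP/dQ = −1.48, so dQ/dP = 1/(−1.48) = -0.676.
ε = (dQ/dP)(P/Q) = (-0.676)(180.56/53).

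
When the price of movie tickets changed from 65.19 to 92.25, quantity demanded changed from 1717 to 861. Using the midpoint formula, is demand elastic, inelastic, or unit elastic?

elastic

Arc ε ≈ -1.932.
|ε| = 1.93 > 1.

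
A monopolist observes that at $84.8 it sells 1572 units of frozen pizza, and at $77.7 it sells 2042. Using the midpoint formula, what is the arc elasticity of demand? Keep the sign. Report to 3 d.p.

-2.976

ΔQ = 2042 − 1572 = 470; ΔP = 77.7 − 84.8 = -7.1.
Midpoints: P̄ = 81.25, Q̄ = 1807.0.
ε = (ΔQ/ΔP)(P̄/Q̄) = (470/-7.1)(81.25/1807.0).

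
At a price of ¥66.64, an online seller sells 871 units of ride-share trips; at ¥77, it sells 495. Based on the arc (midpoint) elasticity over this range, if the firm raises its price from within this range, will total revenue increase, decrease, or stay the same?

Arc ε = (-376/10.36)(71.82/683.0) ≈ -3.816.
|ε| = 3.82 > 1, so demand is elastic. A price rise therefore reduces total revenue.

decrease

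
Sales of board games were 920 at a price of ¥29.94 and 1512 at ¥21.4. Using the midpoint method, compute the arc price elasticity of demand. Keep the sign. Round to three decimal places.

-1.463

ΔQ = 1512 − 920 = 592; ΔP = 21.4 − 29.94 = -8.54.
Midpoints: P̄ = 25.67, Q̄ = 1216.0.
ε = (ΔQ/ΔP)(P̄/Q̄) = (592/-8.54)(25.67/1216.0).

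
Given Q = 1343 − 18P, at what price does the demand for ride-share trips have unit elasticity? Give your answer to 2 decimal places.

37.31

For linear demand Q = a − bP, ε = −bP/(a − bP). |ε| = 1 when bP = a − bP, i.e. P = a/(2b).
P = 1343/(2·18) = 1343/36 = 37.3056.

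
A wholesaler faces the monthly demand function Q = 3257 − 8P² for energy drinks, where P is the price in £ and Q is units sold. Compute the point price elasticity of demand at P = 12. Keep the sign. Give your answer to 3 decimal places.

-1.095

At P = 12, Q = 2105.
dQ/dP = −16P = -192.
ε = (dQ/dP)(P/Q) = (-192)(12/2105).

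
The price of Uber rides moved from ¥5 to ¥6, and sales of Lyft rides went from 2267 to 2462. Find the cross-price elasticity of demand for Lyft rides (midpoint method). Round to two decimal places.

ΔQ_x = 2462 − 2267 = 195; ΔP_y = 6 − 5 = 1.
Midpoints: P̄_y = 5.50, Q̄_x = 2364.5.
ε_xy = (ΔQ_x/ΔP_y)(P̄_y/Q̄_x) = (195/1)(5.50/2364.5).

0.45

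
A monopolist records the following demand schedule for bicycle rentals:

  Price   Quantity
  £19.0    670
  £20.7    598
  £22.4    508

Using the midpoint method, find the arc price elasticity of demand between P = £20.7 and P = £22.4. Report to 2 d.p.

-2.06

At P = 20.7, Q = 598; at P = 22.4, Q = 508.
ΔQ = -90, ΔP = 1.7. Midpoints: P̄ = 21.55, Q̄ = 553.0.
ε = (ΔQ/ΔP)(P̄/Q̄) = (-90/1.7)(21.55/553.0).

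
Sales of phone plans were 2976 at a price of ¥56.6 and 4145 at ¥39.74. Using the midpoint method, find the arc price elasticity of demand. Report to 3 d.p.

-0.938

ΔQ = 4145 − 2976 = 1169; ΔP = 39.74 − 56.6 = -16.86.
Midpoints: P̄ = 48.17, Q̄ = 3560.5.
ε = (ΔQ/ΔP)(P̄/Q̄) = (1169/-16.86)(48.17/3560.5).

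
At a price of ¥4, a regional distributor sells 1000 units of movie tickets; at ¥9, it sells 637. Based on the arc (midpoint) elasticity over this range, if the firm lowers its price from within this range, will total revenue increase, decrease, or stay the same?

decrease

Arc ε = (-363/5)(6.50/818.5) ≈ -0.577.
|ε| = 0.58 < 1, so demand is inelastic. A price cut therefore reduces total revenue.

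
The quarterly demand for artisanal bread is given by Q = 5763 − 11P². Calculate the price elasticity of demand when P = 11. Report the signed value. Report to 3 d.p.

-0.601

At P = 11, Q = 4432.
dQ/dP = −22P = -242.
ε = (dQ/dP)(P/Q) = (-242)(11/4432).
|ε| < 1, so demand is inelastic at this price.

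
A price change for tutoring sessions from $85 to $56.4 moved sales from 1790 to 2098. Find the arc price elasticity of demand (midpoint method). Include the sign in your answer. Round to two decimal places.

-0.39

ΔQ = 2098 − 1790 = 308; ΔP = 56.4 − 85 = -28.6.
Midpoints: P̄ = 70.70, Q̄ = 1944.0.
ε = (ΔQ/ΔP)(P̄/Q̄) = (308/-28.6)(70.70/1944.0).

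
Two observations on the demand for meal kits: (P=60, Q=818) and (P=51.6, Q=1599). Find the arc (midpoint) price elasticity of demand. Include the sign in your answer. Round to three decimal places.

ΔQ = 1599 − 818 = 781; ΔP = 51.6 − 60 = -8.4.
Midpoints: P̄ = 55.80, Q̄ = 1208.5.
ε = (ΔQ/ΔP)(P̄/Q̄) = (781/-8.4)(55.80/1208.5).

-4.293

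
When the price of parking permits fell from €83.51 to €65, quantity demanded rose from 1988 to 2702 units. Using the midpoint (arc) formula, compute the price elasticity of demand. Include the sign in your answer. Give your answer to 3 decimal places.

-1.221

ΔQ = 2702 − 1988 = 714; ΔP = 65 − 83.51 = -18.51.
Midpoints: P̄ = 74.25, Q̄ = 2345.0.
ε = (ΔQ/ΔP)(P̄/Q̄) = (714/-18.51)(74.25/2345.0).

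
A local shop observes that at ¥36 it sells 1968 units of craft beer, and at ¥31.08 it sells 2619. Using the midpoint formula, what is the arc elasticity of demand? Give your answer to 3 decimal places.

-1.935

ΔQ = 2619 − 1968 = 651; ΔP = 31.08 − 36 = -4.92.
Midpoints: P̄ = 33.54, Q̄ = 2293.5.
ε = (ΔQ/ΔP)(P̄/Q̄) = (651/-4.92)(33.54/2293.5).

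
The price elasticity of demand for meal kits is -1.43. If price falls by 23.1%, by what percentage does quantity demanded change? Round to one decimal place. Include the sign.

33.0%

%ΔQ ≈ ε × %ΔP = (-1.43)(-23.1%) = 33.03%.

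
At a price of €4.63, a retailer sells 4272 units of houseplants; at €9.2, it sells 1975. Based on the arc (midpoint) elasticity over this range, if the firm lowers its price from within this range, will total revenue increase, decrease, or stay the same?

increase

Arc ε = (-2297/4.57)(6.91/3123.5) ≈ -1.113.
|ε| = 1.11 > 1, so demand is elastic. A price cut therefore raises total revenue.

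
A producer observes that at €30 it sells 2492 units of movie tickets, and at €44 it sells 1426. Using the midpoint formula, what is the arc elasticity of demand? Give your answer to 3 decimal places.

-1.438

ΔQ = 1426 − 2492 = -1066; ΔP = 44 − 30 = 14.
Midpoints: P̄ = 37.00, Q̄ = 1959.0.
ε = (ΔQ/ΔP)(P̄/Q̄) = (-1066/14)(37.00/1959.0).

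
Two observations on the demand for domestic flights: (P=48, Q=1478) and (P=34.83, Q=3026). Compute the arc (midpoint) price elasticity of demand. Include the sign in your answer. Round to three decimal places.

ΔQ = 3026 − 1478 = 1548; ΔP = 34.83 − 48 = -13.17.
Midpoints: P̄ = 41.41, Q̄ = 2252.0.
ε = (ΔQ/ΔP)(P̄/Q̄) = (1548/-13.17)(41.41/2252.0).

-2.162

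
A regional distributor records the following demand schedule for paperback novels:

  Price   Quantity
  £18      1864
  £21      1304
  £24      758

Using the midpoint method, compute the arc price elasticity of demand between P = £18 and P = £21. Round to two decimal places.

At P = 18, Q = 1864; at P = 21, Q = 1304.
ΔQ = -560, ΔP = 3. Midpoints: P̄ = 19.50, Q̄ = 1584.0.
ε = (ΔQ/ΔP)(P̄/Q̄) = (-560/3)(19.50/1584.0).

-2.30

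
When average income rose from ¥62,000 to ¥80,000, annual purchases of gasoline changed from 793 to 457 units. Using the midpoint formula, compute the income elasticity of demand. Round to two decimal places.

ΔQ = -336, ΔI = 18000. Midpoints: Ī = 71,000, Q̄ = 625.0.
ε_I = (ΔQ/ΔI)(Ī/Q̄) = (-336/18000)(71000/625.0).
ε_I < 0, so the good is inferior.

-2.12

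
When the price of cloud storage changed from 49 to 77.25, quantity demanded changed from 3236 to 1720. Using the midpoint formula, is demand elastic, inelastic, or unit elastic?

elastic

Arc ε ≈ -1.367.
|ε| = 1.37 > 1.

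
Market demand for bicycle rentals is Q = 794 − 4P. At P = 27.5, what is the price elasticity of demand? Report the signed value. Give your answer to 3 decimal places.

At P = 27.5, Q = 684.
dQ/dP = −4.
ε = (dQ/dP)(P/Q) = (-4)(27.5/684).

-0.161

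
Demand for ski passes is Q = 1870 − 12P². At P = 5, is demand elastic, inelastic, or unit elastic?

Q = 1570, dQ/dP = -120.
ε = (dQ/dP)(P/Q) ≈ -0.382.
|ε| = 0.38 < 1.

inelastic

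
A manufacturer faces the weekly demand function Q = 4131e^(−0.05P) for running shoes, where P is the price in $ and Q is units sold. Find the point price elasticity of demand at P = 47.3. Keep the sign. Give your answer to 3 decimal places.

-2.365

At P = 47.3, Q = 388.105.
dQ/dP = −0.05·4131e^(−0.05P) = −0.05Q = -19.405.
ε = (dQ/dP)(P/Q) = (-19.405)(47.3/388.105).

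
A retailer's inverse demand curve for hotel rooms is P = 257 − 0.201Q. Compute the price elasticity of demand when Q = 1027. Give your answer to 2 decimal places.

-0.24

At Q = 1027, P = 257 − 0.201(1027) = 50.57.
dP/dQ = −0.201, so dQ/dP = 1/(−0.201) = -4.975.
ε = (dQ/dP)(P/Q) = (-4.975)(50.57/1027).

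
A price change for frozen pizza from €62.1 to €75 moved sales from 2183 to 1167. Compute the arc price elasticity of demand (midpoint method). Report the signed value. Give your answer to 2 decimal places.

ΔQ = 1167 − 2183 = -1016; ΔP = 75 − 62.1 = 12.9.
Midpoints: P̄ = 68.55, Q̄ = 1675.0.
ε = (ΔQ/ΔP)(P̄/Q̄) = (-1016/12.9)(68.55/1675.0).

-3.22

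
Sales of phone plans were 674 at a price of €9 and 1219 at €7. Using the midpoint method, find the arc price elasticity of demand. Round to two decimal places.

ΔQ = 1219 − 674 = 545; ΔP = 7 − 9 = -2.
Midpoints: P̄ = 8.00, Q̄ = 946.5.
ε = (ΔQ/ΔP)(P̄/Q̄) = (545/-2)(8.00/946.5).

-2.30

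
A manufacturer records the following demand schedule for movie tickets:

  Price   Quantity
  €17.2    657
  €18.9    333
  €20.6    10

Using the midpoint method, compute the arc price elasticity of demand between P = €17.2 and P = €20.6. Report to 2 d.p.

At P = 17.2, Q = 657; at P = 20.6, Q = 10.
ΔQ = -647, ΔP = 3.4. Midpoints: P̄ = 18.90, Q̄ = 333.5.
ε = (ΔQ/ΔP)(P̄/Q̄) = (-647/3.4)(18.90/333.5).

-10.78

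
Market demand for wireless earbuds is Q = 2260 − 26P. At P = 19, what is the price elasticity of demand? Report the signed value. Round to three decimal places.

-0.280

At P = 19, Q = 1766.
dQ/dP = −26.
ε = (dQ/dP)(P/Q) = (-26)(19/1766).
|ε| < 1, so demand is inelastic at this price.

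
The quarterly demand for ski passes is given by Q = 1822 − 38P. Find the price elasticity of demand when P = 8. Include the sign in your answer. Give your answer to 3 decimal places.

At P = 8, Q = 1518.
dQ/dP = −38.
ε = (dQ/dP)(P/Q) = (-38)(8/1518).

-0.200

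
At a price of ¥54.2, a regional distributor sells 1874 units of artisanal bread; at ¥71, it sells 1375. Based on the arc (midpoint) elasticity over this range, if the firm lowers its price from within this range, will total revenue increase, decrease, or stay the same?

increase

Arc ε = (-499/16.8)(62.60/1624.5) ≈ -1.145.
|ε| = 1.14 > 1, so demand is elastic. A price cut therefore raises total revenue.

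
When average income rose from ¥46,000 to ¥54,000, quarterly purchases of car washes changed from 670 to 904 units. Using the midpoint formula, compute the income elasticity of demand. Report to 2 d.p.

1.86

ΔQ = 234, ΔI = 8000. Midpoints: Ī = 50,000, Q̄ = 787.0.
ε_I = (ΔQ/ΔI)(Ī/Q̄) = (234/8000)(50000/787.0).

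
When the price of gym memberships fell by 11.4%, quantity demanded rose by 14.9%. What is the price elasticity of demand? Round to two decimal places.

-1.31

ε = %ΔQ / %ΔP = (14.9)/(-11.4) = -1.307.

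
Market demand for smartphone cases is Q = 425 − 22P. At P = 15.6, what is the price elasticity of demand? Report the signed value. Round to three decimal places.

At P = 15.6, Q = 81.800.
dQ/dP = −22.
ε = (dQ/dP)(P/Q) = (-22)(15.6/81.800).

-4.196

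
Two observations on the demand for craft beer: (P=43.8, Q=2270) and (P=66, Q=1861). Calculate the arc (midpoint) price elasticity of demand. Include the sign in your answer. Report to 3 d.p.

-0.490

ΔQ = 1861 − 2270 = -409; ΔP = 66 − 43.8 = 22.2.
Midpoints: P̄ = 54.90, Q̄ = 2065.5.
ε = (ΔQ/ΔP)(P̄/Q̄) = (-409/22.2)(54.90/2065.5).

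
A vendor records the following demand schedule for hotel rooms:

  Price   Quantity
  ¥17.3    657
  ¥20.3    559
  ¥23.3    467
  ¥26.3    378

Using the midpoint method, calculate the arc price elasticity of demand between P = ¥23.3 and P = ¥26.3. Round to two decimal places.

-1.74

At P = 23.3, Q = 467; at P = 26.3, Q = 378.
ΔQ = -89, ΔP = 3.0. Midpoints: P̄ = 24.80, Q̄ = 422.5.
ε = (ΔQ/ΔP)(P̄/Q̄) = (-89/3.0)(24.80/422.5).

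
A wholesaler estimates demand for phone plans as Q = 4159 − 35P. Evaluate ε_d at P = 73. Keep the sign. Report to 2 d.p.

At P = 73, Q = 1604.
dQ/dP = −35.
ε = (dQ/dP)(P/Q) = (-35)(73/1604).

-1.59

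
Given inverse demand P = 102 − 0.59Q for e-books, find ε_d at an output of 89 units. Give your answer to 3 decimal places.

-0.942

At Q = 89, P = 102 − 0.59(89) = 49.49.
dP/dQ = −0.59, so dQ/dP = 1/(−0.59) = -1.695.
ε = (dQ/dP)(P/Q) = (-1.695)(49.49/89).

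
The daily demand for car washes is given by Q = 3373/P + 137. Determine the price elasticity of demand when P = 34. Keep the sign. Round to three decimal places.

-0.420

At P = 34, Q = 236.206.
dQ/dP = −3373/P² = -2.918.
ε = (dQ/dP)(P/Q) = (-2.918)(34/236.206).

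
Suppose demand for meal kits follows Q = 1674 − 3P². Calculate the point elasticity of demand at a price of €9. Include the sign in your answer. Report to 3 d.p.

At P = 9, Q = 1431.
dQ/dP = −6P = -54.
ε = (dQ/dP)(P/Q) = (-54)(9/1431).

-0.340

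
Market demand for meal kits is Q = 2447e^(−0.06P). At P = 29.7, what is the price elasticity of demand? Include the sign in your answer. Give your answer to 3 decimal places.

-1.782

At P = 29.7, Q = 411.833.
dQ/dP = −0.06·2447e^(−0.06P) = −0.06Q = -24.710.
ε = (dQ/dP)(P/Q) = (-24.710)(29.7/411.833).
|ε| > 1, so demand is elastic at this price.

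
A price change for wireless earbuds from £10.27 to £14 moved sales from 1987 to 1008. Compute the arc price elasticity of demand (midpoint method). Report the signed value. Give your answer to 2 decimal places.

ΔQ = 1008 − 1987 = -979; ΔP = 14 − 10.27 = 3.73.
Midpoints: P̄ = 12.13, Q̄ = 1497.5.
ε = (ΔQ/ΔP)(P̄/Q̄) = (-979/3.73)(12.13/1497.5).

-2.13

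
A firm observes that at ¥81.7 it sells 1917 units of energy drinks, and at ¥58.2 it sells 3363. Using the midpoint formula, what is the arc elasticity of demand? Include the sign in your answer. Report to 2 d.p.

ΔQ = 3363 − 1917 = 1446; ΔP = 58.2 − 81.7 = -23.5.
Midpoints: P̄ = 69.95, Q̄ = 2640.0.
ε = (ΔQ/ΔP)(P̄/Q̄) = (1446/-23.5)(69.95/2640.0).

-1.63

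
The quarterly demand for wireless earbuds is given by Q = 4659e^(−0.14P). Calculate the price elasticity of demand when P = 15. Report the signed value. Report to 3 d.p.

-2.100

At P = 15, Q = 570.524.
dQ/dP = −0.14·4659e^(−0.14P) = −0.14Q = -79.873.
ε = (dQ/dP)(P/Q) = (-79.873)(15/570.524).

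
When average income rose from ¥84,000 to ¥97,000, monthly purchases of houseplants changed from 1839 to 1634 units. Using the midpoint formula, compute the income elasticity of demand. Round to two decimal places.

-0.82

ΔQ = -205, ΔI = 13000. Midpoints: Ī = 90,500, Q̄ = 1736.5.
ε_I = (ΔQ/ΔI)(Ī/Q̄) = (-205/13000)(90500/1736.5).
ε_I < 0, so the good is inferior.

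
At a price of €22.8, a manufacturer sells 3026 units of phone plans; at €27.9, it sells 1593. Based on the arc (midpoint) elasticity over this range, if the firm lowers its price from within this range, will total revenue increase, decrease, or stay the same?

Arc ε = (-1433/5.1)(25.35/2309.5) ≈ -3.084.
|ε| = 3.08 > 1, so demand is elastic. A price cut therefore raises total revenue.

increase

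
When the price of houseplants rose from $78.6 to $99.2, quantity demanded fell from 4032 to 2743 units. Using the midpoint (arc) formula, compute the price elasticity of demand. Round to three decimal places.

-1.642

ΔQ = 2743 − 4032 = -1289; ΔP = 99.2 − 78.6 = 20.6.
Midpoints: P̄ = 88.90, Q̄ = 3387.5.
ε = (ΔQ/ΔP)(P̄/Q̄) = (-1289/20.6)(88.90/3387.5).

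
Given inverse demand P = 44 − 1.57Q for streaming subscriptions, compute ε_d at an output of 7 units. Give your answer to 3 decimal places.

-3.004

At Q = 7, P = 44 − 1.57(7) = 33.01.
dP/dQ = −1.57, so dQ/dP = 1/(−1.57) = -0.637.
ε = (dQ/dP)(P/Q) = (-0.637)(33.01/7).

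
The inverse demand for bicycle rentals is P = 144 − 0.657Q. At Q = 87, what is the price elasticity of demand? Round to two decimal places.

At Q = 87, P = 144 − 0.657(87) = 86.84.
dP/dQ = −0.657, so dQ/dP = 1/(−0.657) = -1.522.
ε = (dQ/dP)(P/Q) = (-1.522)(86.84/87).

-1.52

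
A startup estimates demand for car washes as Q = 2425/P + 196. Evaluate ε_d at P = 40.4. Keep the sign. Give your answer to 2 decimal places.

At P = 40.4, Q = 256.025.
dQ/dP = −2425/P² = -1.486.
ε = (dQ/dP)(P/Q) = (-1.486)(40.4/256.025).
|ε| < 1, so demand is inelastic at this price.

-0.23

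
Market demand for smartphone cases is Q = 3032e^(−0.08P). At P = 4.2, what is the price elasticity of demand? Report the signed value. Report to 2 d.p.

-0.34

At P = 4.2, Q = 2166.737.
dQ/dP = −0.08·3032e^(−0.08P) = −0.08Q = -173.339.
ε = (dQ/dP)(P/Q) = (-173.339)(4.2/2166.737).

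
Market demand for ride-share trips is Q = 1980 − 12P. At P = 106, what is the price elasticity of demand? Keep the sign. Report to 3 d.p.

-1.797

At P = 106, Q = 708.
dQ/dP = −12.
ε = (dQ/dP)(P/Q) = (-12)(106/708).
|ε| > 1, so demand is elastic at this price.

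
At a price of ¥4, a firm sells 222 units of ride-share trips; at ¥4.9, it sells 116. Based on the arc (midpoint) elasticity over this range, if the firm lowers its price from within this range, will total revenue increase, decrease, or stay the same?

increase

Arc ε = (-106/0.9)(4.45/169.0) ≈ -3.101.
|ε| = 3.10 > 1, so demand is elastic. A price cut therefore raises total revenue.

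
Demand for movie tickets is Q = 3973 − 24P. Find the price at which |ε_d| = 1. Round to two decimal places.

82.77

For linear demand Q = a − bP, ε = −bP/(a − bP). |ε| = 1 when bP = a − bP, i.e. P = a/(2b).
P = 3973/(2·24) = 3973/48 = 82.7708.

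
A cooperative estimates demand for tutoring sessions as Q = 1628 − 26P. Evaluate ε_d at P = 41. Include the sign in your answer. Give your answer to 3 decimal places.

At P = 41, Q = 562.
dQ/dP = −26.
ε = (dQ/dP)(P/Q) = (-26)(41/562).

-1.897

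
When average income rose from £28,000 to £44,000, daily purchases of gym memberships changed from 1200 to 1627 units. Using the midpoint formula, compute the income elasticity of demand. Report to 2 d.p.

0.68

ΔQ = 427, ΔI = 16000. Midpoints: Ī = 36,000, Q̄ = 1413.5.
ε_I = (ΔQ/ΔI)(Ī/Q̄) = (427/16000)(36000/1413.5).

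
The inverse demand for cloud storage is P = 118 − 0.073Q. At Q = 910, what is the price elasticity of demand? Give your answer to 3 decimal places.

-0.776

At Q = 910, P = 118 − 0.073(910) = 51.57.
dP/dQ = −0.073, so dQ/dP = 1/(−0.073) = -13.699.
ε = (dQ/dP)(P/Q) = (-13.699)(51.57/910).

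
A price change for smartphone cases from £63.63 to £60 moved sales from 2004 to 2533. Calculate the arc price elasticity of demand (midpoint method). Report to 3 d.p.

ΔQ = 2533 − 2004 = 529; ΔP = 60 − 63.63 = -3.63.
Midpoints: P̄ = 61.81, Q̄ = 2268.5.
ε = (ΔQ/ΔP)(P̄/Q̄) = (529/-3.63)(61.81/2268.5).

-3.971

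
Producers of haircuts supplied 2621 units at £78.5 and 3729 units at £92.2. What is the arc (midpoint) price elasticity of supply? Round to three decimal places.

ΔQ = 3729 − 2621 = 1108; ΔP = 92.2 − 78.5 = 13.7.
Midpoints: P̄ = 85.35, Q̄ = 3175.0.
ε_s = (ΔQ/ΔP)(P̄/Q̄) = (1108/13.7)(85.35/3175.0).

2.174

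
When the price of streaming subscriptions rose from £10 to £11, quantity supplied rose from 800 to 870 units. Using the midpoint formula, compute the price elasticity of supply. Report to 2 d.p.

ΔQ = 870 − 800 = 70; ΔP = 11 − 10 = 1.
Midpoints: P̄ = 10.50, Q̄ = 835.0.
ε_s = (ΔQ/ΔP)(P̄/Q̄) = (70/1)(10.50/835.0).

0.88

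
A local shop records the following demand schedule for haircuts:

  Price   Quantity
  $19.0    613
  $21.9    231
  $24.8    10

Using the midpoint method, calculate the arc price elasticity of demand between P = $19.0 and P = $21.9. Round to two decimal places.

-6.38

At P = 19.0, Q = 613; at P = 21.9, Q = 231.
ΔQ = -382, ΔP = 2.9. Midpoints: P̄ = 20.45, Q̄ = 422.0.
ε = (ΔQ/ΔP)(P̄/Q̄) = (-382/2.9)(20.45/422.0).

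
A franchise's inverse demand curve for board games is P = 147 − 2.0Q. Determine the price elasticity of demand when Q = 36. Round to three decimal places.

At Q = 36, P = 147 − 2.0(36) = 75.00.
dP/dQ = −2.0, so dQ/dP = 1/(−2.0) = -0.500.
ε = (dQ/dP)(P/Q) = (-0.500)(75.00/36).

-1.042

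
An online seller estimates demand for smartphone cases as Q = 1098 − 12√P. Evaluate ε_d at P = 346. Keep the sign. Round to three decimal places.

At P = 346, Q = 874.787.
dQ/dP = −12/(2√P) = -0.323.
ε = (dQ/dP)(P/Q) = (-0.323)(346/874.787).

-0.128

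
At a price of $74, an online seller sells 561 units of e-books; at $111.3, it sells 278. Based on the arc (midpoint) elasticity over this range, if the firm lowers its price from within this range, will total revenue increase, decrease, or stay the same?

increase

Arc ε = (-283/37.3)(92.65/419.5) ≈ -1.676.
|ε| = 1.68 > 1, so demand is elastic. A price cut therefore raises total revenue.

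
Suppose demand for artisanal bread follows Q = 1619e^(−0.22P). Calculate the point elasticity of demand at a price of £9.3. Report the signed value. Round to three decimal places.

At P = 9.3, Q = 209.257.
dQ/dP = −0.22·1619e^(−0.22P) = −0.22Q = -46.037.
ε = (dQ/dP)(P/Q) = (-46.037)(9.3/209.257).
|ε| > 1, so demand is elastic at this price.

-2.046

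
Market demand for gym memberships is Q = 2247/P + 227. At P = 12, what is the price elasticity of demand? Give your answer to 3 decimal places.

-0.452

At P = 12, Q = 414.250.
dQ/dP = −2247/P² = -15.604.
ε = (dQ/dP)(P/Q) = (-15.604)(12/414.250).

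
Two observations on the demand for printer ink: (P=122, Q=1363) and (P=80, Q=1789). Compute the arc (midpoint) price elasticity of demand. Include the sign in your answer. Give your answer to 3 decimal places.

-0.650

ΔQ = 1789 − 1363 = 426; ΔP = 80 − 122 = -42.
Midpoints: P̄ = 101.00, Q̄ = 1576.0.
ε = (ΔQ/ΔP)(P̄/Q̄) = (426/-42)(101.00/1576.0).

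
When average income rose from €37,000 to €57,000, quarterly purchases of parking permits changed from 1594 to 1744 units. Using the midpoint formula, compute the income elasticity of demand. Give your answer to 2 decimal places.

ΔQ = 150, ΔI = 20000. Midpoints: Ī = 47,000, Q̄ = 1669.0.
ε_I = (ΔQ/ΔI)(Ī/Q̄) = (150/20000)(47000/1669.0).

0.21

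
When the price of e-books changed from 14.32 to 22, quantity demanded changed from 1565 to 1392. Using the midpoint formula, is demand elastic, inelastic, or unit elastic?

inelastic

Arc ε ≈ -0.277.
|ε| = 0.28 < 1.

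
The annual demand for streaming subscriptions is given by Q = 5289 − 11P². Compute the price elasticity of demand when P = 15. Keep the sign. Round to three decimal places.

-1.759

At P = 15, Q = 2814.
dQ/dP = −22P = -330.
ε = (dQ/dP)(P/Q) = (-330)(15/2814).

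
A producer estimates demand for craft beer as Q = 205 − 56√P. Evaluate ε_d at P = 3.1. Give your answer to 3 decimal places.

At P = 3.1, Q = 106.402.
dQ/dP = −56/(2√P) = -15.903.
ε = (dQ/dP)(P/Q) = (-15.903)(3.1/106.402).

-0.463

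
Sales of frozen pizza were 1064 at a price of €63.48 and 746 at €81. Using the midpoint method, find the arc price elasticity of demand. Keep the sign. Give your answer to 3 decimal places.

-1.449

ΔQ = 746 − 1064 = -318; ΔP = 81 − 63.48 = 17.52.
Midpoints: P̄ = 72.24, Q̄ = 905.0.
ε = (ΔQ/ΔP)(P̄/Q̄) = (-318/17.52)(72.24/905.0).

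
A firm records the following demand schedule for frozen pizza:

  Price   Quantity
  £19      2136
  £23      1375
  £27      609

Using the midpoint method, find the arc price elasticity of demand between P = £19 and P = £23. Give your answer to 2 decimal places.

-2.28

At P = 19, Q = 2136; at P = 23, Q = 1375.
ΔQ = -761, ΔP = 4. Midpoints: P̄ = 21.00, Q̄ = 1755.5.
ε = (ΔQ/ΔP)(P̄/Q̄) = (-761/4)(21.00/1755.5).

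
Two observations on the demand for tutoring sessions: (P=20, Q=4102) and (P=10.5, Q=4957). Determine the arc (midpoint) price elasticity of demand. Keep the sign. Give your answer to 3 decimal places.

-0.303

ΔQ = 4957 − 4102 = 855; ΔP = 10.5 − 20 = -9.5.
Midpoints: P̄ = 15.25, Q̄ = 4529.5.
ε = (ΔQ/ΔP)(P̄/Q̄) = (855/-9.5)(15.25/4529.5).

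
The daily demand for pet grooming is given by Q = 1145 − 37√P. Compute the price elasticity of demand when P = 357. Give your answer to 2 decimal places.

At P = 357, Q = 445.906.
dQ/dP = −37/(2√P) = -0.979.
ε = (dQ/dP)(P/Q) = (-0.979)(357/445.906).
|ε| < 1, so demand is inelastic at this price.

-0.78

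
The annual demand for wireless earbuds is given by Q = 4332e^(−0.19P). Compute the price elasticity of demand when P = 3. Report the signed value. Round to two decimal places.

At P = 3, Q = 2449.856.
dQ/dP = −0.19·4332e^(−0.19P) = −0.19Q = -465.473.
ε = (dQ/dP)(P/Q) = (-465.473)(3/2449.856).

-0.57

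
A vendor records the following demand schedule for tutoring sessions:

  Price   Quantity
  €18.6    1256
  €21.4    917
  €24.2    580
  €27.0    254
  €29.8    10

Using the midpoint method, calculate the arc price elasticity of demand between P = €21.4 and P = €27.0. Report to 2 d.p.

-4.89

At P = 21.4, Q = 917; at P = 27.0, Q = 254.
ΔQ = -663, ΔP = 5.6. Midpoints: P̄ = 24.20, Q̄ = 585.5.
ε = (ΔQ/ΔP)(P̄/Q̄) = (-663/5.6)(24.20/585.5).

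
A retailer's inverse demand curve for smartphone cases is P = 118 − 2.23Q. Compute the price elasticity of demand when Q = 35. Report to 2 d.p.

-0.51

At Q = 35, P = 118 − 2.23(35) = 39.95.
dP/dQ = −2.23, so dQ/dP = 1/(−2.23) = -0.448.
ε = (dQ/dP)(P/Q) = (-0.448)(39.95/35).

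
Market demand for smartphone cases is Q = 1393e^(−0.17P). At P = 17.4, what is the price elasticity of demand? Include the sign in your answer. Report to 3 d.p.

-2.958

At P = 17.4, Q = 72.328.
dQ/dP = −0.17·1393e^(−0.17P) = −0.17Q = -12.296.
ε = (dQ/dP)(P/Q) = (-12.296)(17.4/72.328).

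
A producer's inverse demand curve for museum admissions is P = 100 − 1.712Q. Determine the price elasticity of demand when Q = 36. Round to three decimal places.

-0.623

At Q = 36, P = 100 − 1.712(36) = 38.37.
dP/dQ = −1.712, so dQ/dP = 1/(−1.712) = -0.584.
ε = (dQ/dP)(P/Q) = (-0.584)(38.37/36).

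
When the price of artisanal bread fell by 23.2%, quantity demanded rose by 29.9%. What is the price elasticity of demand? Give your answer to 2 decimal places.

-1.29

ε = %ΔQ / %ΔP = (29.9)/(-23.2) = -1.289.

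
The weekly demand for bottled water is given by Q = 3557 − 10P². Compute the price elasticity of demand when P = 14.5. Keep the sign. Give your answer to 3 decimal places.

At P = 14.5, Q = 1454.500.
dQ/dP = −20P = -290.
ε = (dQ/dP)(P/Q) = (-290)(14.5/1454.500).

-2.891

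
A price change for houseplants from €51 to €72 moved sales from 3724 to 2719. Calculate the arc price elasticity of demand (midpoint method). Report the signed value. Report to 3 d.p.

ΔQ = 2719 − 3724 = -1005; ΔP = 72 − 51 = 21.
Midpoints: P̄ = 61.50, Q̄ = 3221.5.
ε = (ΔQ/ΔP)(P̄/Q̄) = (-1005/21)(61.50/3221.5).

-0.914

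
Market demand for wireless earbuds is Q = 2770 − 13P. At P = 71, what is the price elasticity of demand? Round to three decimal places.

At P = 71, Q = 1847.
dQ/dP = −13.
ε = (dQ/dP)(P/Q) = (-13)(71/1847).
|ε| < 1, so demand is inelastic at this price.

-0.500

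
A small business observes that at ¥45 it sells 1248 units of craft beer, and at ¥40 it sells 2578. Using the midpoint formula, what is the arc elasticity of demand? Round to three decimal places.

ΔQ = 2578 − 1248 = 1330; ΔP = 40 − 45 = -5.
Midpoints: P̄ = 42.50, Q̄ = 1913.0.
ε = (ΔQ/ΔP)(P̄/Q̄) = (1330/-5)(42.50/1913.0).

-5.910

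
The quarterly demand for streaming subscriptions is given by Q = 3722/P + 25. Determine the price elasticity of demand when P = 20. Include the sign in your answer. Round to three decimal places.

-0.882

At P = 20, Q = 211.100.
dQ/dP = −3722/P² = -9.305.
ε = (dQ/dP)(P/Q) = (-9.305)(20/211.100).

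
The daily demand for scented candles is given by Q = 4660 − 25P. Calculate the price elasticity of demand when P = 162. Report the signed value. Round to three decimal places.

At P = 162, Q = 610.
dQ/dP = −25.
ε = (dQ/dP)(P/Q) = (-25)(162/610).
|ε| > 1, so demand is elastic at this price.

-6.639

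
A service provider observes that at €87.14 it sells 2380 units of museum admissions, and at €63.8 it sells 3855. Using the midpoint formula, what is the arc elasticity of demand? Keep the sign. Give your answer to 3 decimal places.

-1.530

ΔQ = 3855 − 2380 = 1475; ΔP = 63.8 − 87.14 = -23.34.
Midpoints: P̄ = 75.47, Q̄ = 3117.5.
ε = (ΔQ/ΔP)(P̄/Q̄) = (1475/-23.34)(75.47/3117.5).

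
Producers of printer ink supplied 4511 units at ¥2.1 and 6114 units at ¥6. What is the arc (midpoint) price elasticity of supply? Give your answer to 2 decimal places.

0.31

ΔQ = 6114 − 4511 = 1603; ΔP = 6 − 2.1 = 3.9.
Midpoints: P̄ = 4.05, Q̄ = 5312.5.
ε_s = (ΔQ/ΔP)(P̄/Q̄) = (1603/3.9)(4.05/5312.5).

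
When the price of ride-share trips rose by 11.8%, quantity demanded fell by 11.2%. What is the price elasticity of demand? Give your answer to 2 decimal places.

-0.95

ε = %ΔQ / %ΔP = (-11.2)/(11.8) = -0.949.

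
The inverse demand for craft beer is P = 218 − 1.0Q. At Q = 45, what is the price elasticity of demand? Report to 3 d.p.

-3.844

At Q = 45, P = 218 − 1.0(45) = 173.00.
dP/dQ = −1.0, so dQ/dP = 1/(−1.0) = -1.000.
ε = (dQ/dP)(P/Q) = (-1.000)(173.00/45).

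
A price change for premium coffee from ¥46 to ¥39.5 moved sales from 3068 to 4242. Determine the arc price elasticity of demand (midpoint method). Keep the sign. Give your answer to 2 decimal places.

-2.11

ΔQ = 4242 − 3068 = 1174; ΔP = 39.5 − 46 = -6.5.
Midpoints: P̄ = 42.75, Q̄ = 3655.0.
ε = (ΔQ/ΔP)(P̄/Q̄) = (1174/-6.5)(42.75/3655.0).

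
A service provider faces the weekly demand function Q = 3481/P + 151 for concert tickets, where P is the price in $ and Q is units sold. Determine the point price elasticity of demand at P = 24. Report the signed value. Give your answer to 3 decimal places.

At P = 24, Q = 296.042.
dQ/dP = −3481/P² = -6.043.
ε = (dQ/dP)(P/Q) = (-6.043)(24/296.042).

-0.490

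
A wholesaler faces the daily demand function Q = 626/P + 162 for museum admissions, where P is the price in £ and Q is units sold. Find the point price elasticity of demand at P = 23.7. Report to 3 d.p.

At P = 23.7, Q = 188.414.
dQ/dP = −626/P² = -1.114.
ε = (dQ/dP)(P/Q) = (-1.114)(23.7/188.414).
|ε| < 1, so demand is inelastic at this price.

-0.140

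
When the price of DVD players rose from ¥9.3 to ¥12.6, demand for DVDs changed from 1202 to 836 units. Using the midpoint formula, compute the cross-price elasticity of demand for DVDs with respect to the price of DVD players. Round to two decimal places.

ΔQ_x = 836 − 1202 = -366; ΔP_y = 12.6 − 9.3 = 3.3.
Midpoints: P̄_y = 10.95, Q̄_x = 1019.0.
ε_xy = (ΔQ_x/ΔP_y)(P̄_y/Q̄_x) = (-366/3.3)(10.95/1019.0).
ε_xy < 0, so the goods are complements.

-1.19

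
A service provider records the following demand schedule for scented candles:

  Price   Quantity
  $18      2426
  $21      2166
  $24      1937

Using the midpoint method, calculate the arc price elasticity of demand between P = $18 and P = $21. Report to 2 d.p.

At P = 18, Q = 2426; at P = 21, Q = 2166.
ΔQ = -260, ΔP = 3. Midpoints: P̄ = 19.50, Q̄ = 2296.0.
ε = (ΔQ/ΔP)(P̄/Q̄) = (-260/3)(19.50/2296.0).

-0.74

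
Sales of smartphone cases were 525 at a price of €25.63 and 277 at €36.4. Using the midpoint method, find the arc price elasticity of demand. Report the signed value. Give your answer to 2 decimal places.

-1.78

ΔQ = 277 − 525 = -248; ΔP = 36.4 − 25.63 = 10.77.
Midpoints: P̄ = 31.02, Q̄ = 401.0.
ε = (ΔQ/ΔP)(P̄/Q̄) = (-248/10.77)(31.02/401.0).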